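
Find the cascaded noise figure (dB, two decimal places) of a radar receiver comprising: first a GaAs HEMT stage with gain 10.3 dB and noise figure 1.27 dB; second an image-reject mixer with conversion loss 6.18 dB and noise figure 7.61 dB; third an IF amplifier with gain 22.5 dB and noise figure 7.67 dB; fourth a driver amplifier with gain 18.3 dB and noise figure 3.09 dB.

5.64 dB

Convert to linear (a loss of L dB is a gain of −L dB): F_i = 10^(NF_i/10), G_i = 10^(G_i,dB/10)
  Stage 1: F_1 = 10^(1.27/10) = 1.340, G_1 = 10^(10.3/10) = 10.72
  Stage 2: F_2 = 10^(7.61/10) = 5.768, G_2 = 10^(−6.18/10) = 0.2410
  Stage 3: F_3 = 10^(7.67/10) = 5.848, G_3 = 10^(22.5/10) = 177.8
  Stage 4: F_4 = 10^(3.09/10) = 2.037, G_4 = 10^(18.3/10) = 67.61
Friis cascade:
  F = 1.340 + (5.768 − 1)/10.72 + (5.848 − 1)/2.582 + (2.037 − 1)/459.2 = 3.664
NF = 10 log₁₀(3.664) = 5.64 dB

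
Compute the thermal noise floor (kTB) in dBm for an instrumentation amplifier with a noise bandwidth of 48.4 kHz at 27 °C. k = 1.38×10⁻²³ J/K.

−127.0 dBm

T = 27 °C + 273.15 = 300.15 K
P_n = kTB = 1.38×10⁻²³ × 300.15 × 4.84×10⁴ = 2.00×10⁻¹⁶ W
In dBm: 10 log₁₀(2.00×10⁻¹⁶ / 10⁻³) = −127.0 dBm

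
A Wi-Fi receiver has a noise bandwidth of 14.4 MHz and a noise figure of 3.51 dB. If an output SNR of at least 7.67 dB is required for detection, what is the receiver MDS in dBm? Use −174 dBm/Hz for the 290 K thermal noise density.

Sensitivity = −174 + 10 log₁₀(B) + NF + SNR_min
= −174 + 71.58 + 3.51 + 7.67
= −91.24 dBm → −91.2 dBm

−91.2 dBm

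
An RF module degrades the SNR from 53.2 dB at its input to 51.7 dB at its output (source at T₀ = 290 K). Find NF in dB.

1.5 dB

NF (dB) = SNR_in(dB) − SNR_out(dB) when the source is at T₀
NF = 53.2 − 51.7 = 1.5 dB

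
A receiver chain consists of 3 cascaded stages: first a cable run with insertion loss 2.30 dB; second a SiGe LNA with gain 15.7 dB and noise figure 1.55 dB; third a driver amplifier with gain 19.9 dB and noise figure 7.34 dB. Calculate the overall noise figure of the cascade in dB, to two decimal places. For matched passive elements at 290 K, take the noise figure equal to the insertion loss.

4.20 dB

Convert to linear (a loss of L dB is a gain of −L dB): F_i = 10^(NF_i/10), G_i = 10^(G_i,dB/10)
  Stage 1: F_1 = 10^(2.30/10) = 1.698, G_1 = 10^(−2.30/10) = 0.5888
  Stage 2: F_2 = 10^(1.55/10) = 1.429, G_2 = 10^(15.7/10) = 37.15
  Stage 3: F_3 = 10^(7.34/10) = 5.420, G_3 = 10^(19.9/10) = 97.72
Friis cascade:
  F = 1.698 + (1.429 − 1)/0.5888 + (5.420 − 1)/21.88 = 2.629
NF = 10 log₁₀(2.629) = 4.20 dB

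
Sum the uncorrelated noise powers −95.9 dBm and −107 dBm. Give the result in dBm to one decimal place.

Convert to linear, add, convert back:
P₁ = 2.57×10⁻¹³ W, P₂ = 2.00×10⁻¹⁴ W
P_tot = 2.77×10⁻¹³ W → 10 log₁₀(P_tot / 10⁻³) = −95.6 dBm

−95.6 dBm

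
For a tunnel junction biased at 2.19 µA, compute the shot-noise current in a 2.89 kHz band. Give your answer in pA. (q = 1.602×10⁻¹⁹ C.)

45.0 pA

I_n = √(2qI·B)
2qI·B = 2 × 1.602×10⁻¹⁹ × 2.19×10⁻⁶ × 2.89×10³ = 2.03×10⁻²¹ A²
I_n = √(2.03×10⁻²¹) = 4.50×10⁻¹¹ A = 45.0 pA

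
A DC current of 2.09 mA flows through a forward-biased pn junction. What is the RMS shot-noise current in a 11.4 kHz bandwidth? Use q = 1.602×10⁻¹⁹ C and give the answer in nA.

I_n = √(2qI·B)
2qI·B = 2 × 1.602×10⁻¹⁹ × 2.09×10⁻³ × 1.14×10⁴ = 7.63×10⁻¹⁸ A²
I_n = √(7.63×10⁻¹⁸) = 2.76×10⁻⁹ A = 2.76 nA

2.76 nA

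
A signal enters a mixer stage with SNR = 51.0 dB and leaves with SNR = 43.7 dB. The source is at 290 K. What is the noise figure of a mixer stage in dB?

7.3 dB

NF (dB) = SNR_in(dB) − SNR_out(dB) when the source is at T₀
NF = 51.0 − 43.7 = 7.3 dB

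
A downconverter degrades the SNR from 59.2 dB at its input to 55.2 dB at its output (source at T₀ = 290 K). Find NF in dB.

NF (dB) = SNR_in(dB) − SNR_out(dB) when the source is at T₀
NF = 59.2 − 55.2 = 4.0 dB

4.0 dB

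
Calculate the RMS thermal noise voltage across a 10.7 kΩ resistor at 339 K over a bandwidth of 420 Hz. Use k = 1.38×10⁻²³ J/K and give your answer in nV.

V_n = √(4kTRB)
4kTRB = 4 × 1.38×10⁻²³ × 339 × 1.07×10⁴ × 4.20×10² = 8.41×10⁻¹⁴ V²
V_n = √(8.41×10⁻¹⁴) = 2.90×10⁻⁷ V = 290 nV

290 nV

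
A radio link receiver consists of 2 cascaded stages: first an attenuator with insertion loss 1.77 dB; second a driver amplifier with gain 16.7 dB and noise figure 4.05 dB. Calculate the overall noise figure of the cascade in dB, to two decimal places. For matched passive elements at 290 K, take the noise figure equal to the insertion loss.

Convert to linear (a loss of L dB is a gain of −L dB): F_i = 10^(NF_i/10), G_i = 10^(G_i,dB/10)
  Stage 1: F_1 = 10^(1.77/10) = 1.503, G_1 = 10^(−1.77/10) = 0.6653
  Stage 2: F_2 = 10^(4.05/10) = 2.541, G_2 = 10^(16.7/10) = 46.77
Friis cascade:
  F = 1.503 + (2.541 − 1)/0.6653 = 3.819
NF = 10 log₁₀(3.819) = 5.82 dB

5.82 dB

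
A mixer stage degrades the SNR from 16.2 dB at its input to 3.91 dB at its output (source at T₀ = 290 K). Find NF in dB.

NF (dB) = SNR_in(dB) − SNR_out(dB) when the source is at T₀
NF = 16.2 − 3.91 = 12.29 dB

12.29 dB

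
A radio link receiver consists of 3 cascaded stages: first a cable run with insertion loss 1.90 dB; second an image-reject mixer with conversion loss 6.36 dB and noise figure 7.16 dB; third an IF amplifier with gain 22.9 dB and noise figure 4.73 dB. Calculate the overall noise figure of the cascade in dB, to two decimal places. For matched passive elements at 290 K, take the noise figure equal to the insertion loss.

13.28 dB

Convert to linear (a loss of L dB is a gain of −L dB): F_i = 10^(NF_i/10), G_i = 10^(G_i,dB/10)
  Stage 1: F_1 = 10^(1.90/10) = 1.549, G_1 = 10^(−1.90/10) = 0.6457
  Stage 2: F_2 = 10^(7.16/10) = 5.200, G_2 = 10^(−6.36/10) = 0.2312
  Stage 3: F_3 = 10^(4.73/10) = 2.972, G_3 = 10^(22.9/10) = 195.0
Friis cascade:
  F = 1.549 + (5.200 − 1)/0.6457 + (2.972 − 1)/0.1493 = 21.26
NF = 10 log₁₀(21.26) = 13.28 dB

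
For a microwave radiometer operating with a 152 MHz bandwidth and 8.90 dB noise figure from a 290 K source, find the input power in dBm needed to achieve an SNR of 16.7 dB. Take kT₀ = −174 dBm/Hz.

−66.6 dBm

Sensitivity = −174 + 10 log₁₀(B) + NF + SNR_min
= −174 + 81.82 + 8.90 + 16.7
= −66.58 dBm → −66.6 dBm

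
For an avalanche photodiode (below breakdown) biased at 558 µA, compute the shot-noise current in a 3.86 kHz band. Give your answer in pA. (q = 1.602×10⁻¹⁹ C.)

831 pA

I_n = √(2qI·B)
2qI·B = 2 × 1.602×10⁻¹⁹ × 5.58×10⁻⁴ × 3.86×10³ = 6.90×10⁻¹⁹ A²
I_n = √(6.90×10⁻¹⁹) = 8.31×10⁻¹⁰ A = 831 pA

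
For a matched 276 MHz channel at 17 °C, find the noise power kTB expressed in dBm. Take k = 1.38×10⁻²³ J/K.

−89.6 dBm

T = 17 °C + 273.15 = 290.15 K
P_n = kTB = 1.38×10⁻²³ × 290.15 × 2.76×10⁸ = 1.11×10⁻¹² W
In dBm: 10 log₁₀(1.11×10⁻¹² / 10⁻³) = −89.6 dBm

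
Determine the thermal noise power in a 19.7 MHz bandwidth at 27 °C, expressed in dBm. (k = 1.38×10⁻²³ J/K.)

T = 27 °C + 273.15 = 300.15 K
P_n = kTB = 1.38×10⁻²³ × 300.15 × 1.97×10⁷ = 8.16×10⁻¹⁴ W
In dBm: 10 log₁₀(8.16×10⁻¹⁴ / 10⁻³) = −100.9 dBm

−100.9 dBm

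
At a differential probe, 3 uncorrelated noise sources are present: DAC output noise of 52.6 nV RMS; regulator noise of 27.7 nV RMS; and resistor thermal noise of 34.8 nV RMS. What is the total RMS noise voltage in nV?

68.9 nV

Uncorrelated sources add in power (mean-square): V_tot = √(ΣV_i²)
V_tot = √[(5.26×10⁻⁸)² + (2.77×10⁻⁸)² + (3.48×10⁻⁸)²] = 6.89×10⁻⁸ V = 68.9 nV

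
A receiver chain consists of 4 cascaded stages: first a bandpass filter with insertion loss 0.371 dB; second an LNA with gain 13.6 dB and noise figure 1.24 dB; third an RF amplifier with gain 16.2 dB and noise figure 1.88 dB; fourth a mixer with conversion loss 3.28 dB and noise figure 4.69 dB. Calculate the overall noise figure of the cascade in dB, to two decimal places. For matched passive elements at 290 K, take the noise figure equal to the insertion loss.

Convert to linear (a loss of L dB is a gain of −L dB): F_i = 10^(NF_i/10), G_i = 10^(G_i,dB/10)
  Stage 1: F_1 = 10^(0.371/10) = 1.089, G_1 = 10^(−0.371/10) = 0.9181
  Stage 2: F_2 = 10^(1.24/10) = 1.330, G_2 = 10^(13.6/10) = 22.91
  Stage 3: F_3 = 10^(1.88/10) = 1.542, G_3 = 10^(16.2/10) = 41.69
  Stage 4: F_4 = 10^(4.69/10) = 2.944, G_4 = 10^(−3.28/10) = 0.4699
Friis cascade:
  F = 1.089 + (1.330 − 1)/0.9181 + (1.542 − 1)/21.03 + (2.944 − 1)/876.8 = 1.477
NF = 10 log₁₀(1.477) = 1.69 dB

1.69 dB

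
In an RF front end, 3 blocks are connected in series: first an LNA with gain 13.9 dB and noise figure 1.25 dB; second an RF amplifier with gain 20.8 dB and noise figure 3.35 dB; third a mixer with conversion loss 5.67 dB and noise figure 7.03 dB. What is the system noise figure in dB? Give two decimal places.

Convert to linear (a loss of L dB is a gain of −L dB): F_i = 10^(NF_i/10), G_i = 10^(G_i,dB/10)
  Stage 1: F_1 = 10^(1.25/10) = 1.334, G_1 = 10^(13.9/10) = 24.55
  Stage 2: F_2 = 10^(3.35/10) = 2.163, G_2 = 10^(20.8/10) = 120.2
  Stage 3: F_3 = 10^(7.03/10) = 5.047, G_3 = 10^(−5.67/10) = 0.2710
Friis cascade:
  F = 1.334 + (2.163 − 1)/24.55 + (5.047 − 1)/2951 = 1.382
NF = 10 log₁₀(1.382) = 1.41 dB

1.41 dB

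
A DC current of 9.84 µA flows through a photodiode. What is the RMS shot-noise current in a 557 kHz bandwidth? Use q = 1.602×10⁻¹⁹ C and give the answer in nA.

1.33 nA

I_n = √(2qI·B)
2qI·B = 2 × 1.602×10⁻¹⁹ × 9.84×10⁻⁶ × 5.57×10⁵ = 1.76×10⁻¹⁸ A²
I_n = √(1.76×10⁻¹⁸) = 1.33×10⁻⁹ A = 1.33 nA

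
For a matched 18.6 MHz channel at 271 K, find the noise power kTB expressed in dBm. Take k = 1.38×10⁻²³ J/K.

−101.6 dBm

P_n = kTB = 1.38×10⁻²³ × 271 × 1.86×10⁷ = 6.96×10⁻¹⁴ W
In dBm: 10 log₁₀(6.96×10⁻¹⁴ / 10⁻³) = −101.6 dBm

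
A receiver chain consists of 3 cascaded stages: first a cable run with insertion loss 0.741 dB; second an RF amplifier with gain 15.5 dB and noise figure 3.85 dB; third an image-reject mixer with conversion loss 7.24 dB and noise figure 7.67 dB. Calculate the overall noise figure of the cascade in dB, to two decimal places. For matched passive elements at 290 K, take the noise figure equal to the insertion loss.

Convert to linear (a loss of L dB is a gain of −L dB): F_i = 10^(NF_i/10), G_i = 10^(G_i,dB/10)
  Stage 1: F_1 = 10^(0.741/10) = 1.186, G_1 = 10^(−0.741/10) = 0.8431
  Stage 2: F_2 = 10^(3.85/10) = 2.427, G_2 = 10^(15.5/10) = 35.48
  Stage 3: F_3 = 10^(7.67/10) = 5.848, G_3 = 10^(−7.24/10) = 0.1888
Friis cascade:
  F = 1.186 + (2.427 − 1)/0.8431 + (5.848 − 1)/29.92 = 3.040
NF = 10 log₁₀(3.040) = 4.83 dB

4.83 dB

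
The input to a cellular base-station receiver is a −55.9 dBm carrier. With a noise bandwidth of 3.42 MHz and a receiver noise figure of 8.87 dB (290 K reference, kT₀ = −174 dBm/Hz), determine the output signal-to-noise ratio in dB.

Noise floor: N = −174 + 10 log₁₀(B) + NF
10 log₁₀(3.42×10⁶) = 65.34 dB
N = −174 + 65.34 + 8.87 = −99.79 dBm
SNR = P_sig − N = −55.9 − (−99.79) = 43.89 dB → 43.9 dB

43.9 dB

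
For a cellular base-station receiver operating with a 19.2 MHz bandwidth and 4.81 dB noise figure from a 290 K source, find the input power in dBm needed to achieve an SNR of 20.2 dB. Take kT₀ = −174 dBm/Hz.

Sensitivity = −174 + 10 log₁₀(B) + NF + SNR_min
= −174 + 72.83 + 4.81 + 20.2
= −76.16 dBm → −76.2 dBm

−76.2 dBm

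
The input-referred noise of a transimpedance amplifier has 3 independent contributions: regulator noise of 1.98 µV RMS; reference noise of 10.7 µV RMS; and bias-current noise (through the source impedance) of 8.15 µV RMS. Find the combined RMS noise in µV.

Uncorrelated sources add in power (mean-square): V_tot = √(ΣV_i²)
V_tot = √[(1.98×10⁻⁶)² + (1.07×10⁻⁵)² + (8.15×10⁻⁶)²] = 1.36×10⁻⁵ V = 13.6 µV

13.6 µV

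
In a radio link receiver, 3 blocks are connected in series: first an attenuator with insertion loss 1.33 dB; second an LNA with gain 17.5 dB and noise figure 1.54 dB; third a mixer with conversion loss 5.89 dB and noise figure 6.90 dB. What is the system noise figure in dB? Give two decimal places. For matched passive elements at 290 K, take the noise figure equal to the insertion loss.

3.08 dB

Convert to linear (a loss of L dB is a gain of −L dB): F_i = 10^(NF_i/10), G_i = 10^(G_i,dB/10)
  Stage 1: F_1 = 10^(1.33/10) = 1.358, G_1 = 10^(−1.33/10) = 0.7362
  Stage 2: F_2 = 10^(1.54/10) = 1.426, G_2 = 10^(17.5/10) = 56.23
  Stage 3: F_3 = 10^(6.90/10) = 4.898, G_3 = 10^(−5.89/10) = 0.2576
Friis cascade:
  F = 1.358 + (1.426 − 1)/0.7362 + (4.898 − 1)/41.40 = 2.031
NF = 10 log₁₀(2.031) = 3.08 dB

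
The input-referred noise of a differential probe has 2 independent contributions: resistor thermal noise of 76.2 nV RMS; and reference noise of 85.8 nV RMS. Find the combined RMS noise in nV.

Uncorrelated sources add in power (mean-square): V_tot = √(ΣV_i²)
V_tot = √[(7.62×10⁻⁸)² + (8.58×10⁻⁸)²] = 1.15×10⁻⁷ V = 115 nV

115 nV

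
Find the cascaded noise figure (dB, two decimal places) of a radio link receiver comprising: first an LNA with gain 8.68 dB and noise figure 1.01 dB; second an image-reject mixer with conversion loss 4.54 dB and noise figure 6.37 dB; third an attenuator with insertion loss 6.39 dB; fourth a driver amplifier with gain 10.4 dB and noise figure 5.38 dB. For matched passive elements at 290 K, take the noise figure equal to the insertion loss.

Convert to linear (a loss of L dB is a gain of −L dB): F_i = 10^(NF_i/10), G_i = 10^(G_i,dB/10)
  Stage 1: F_1 = 10^(1.01/10) = 1.262, G_1 = 10^(8.68/10) = 7.379
  Stage 2: F_2 = 10^(6.37/10) = 4.335, G_2 = 10^(−4.54/10) = 0.3516
  Stage 3: F_3 = 10^(6.39/10) = 4.355, G_3 = 10^(−6.39/10) = 0.2296
  Stage 4: F_4 = 10^(5.38/10) = 3.451, G_4 = 10^(10.4/10) = 10.96
Friis cascade:
  F = 1.262 + (4.335 − 1)/7.379 + (4.355 − 1)/2.594 + (3.451 − 1)/0.5957 = 7.123
NF = 10 log₁₀(7.123) = 8.53 dB

8.53 dB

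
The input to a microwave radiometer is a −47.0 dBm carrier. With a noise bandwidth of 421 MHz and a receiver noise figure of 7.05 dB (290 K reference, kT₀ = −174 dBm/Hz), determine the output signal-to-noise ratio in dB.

33.7 dB

Noise floor: N = −174 + 10 log₁₀(B) + NF
10 log₁₀(4.21×10⁸) = 86.24 dB
N = −174 + 86.24 + 7.05 = −80.71 dBm
SNR = P_sig − N = −47.0 − (−80.71) = 33.71 dB → 33.7 dB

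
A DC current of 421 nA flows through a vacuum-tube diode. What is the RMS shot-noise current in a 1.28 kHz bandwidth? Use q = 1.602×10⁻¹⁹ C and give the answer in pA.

13.1 pA

I_n = √(2qI·B)
2qI·B = 2 × 1.602×10⁻¹⁹ × 4.21×10⁻⁷ × 1.28×10³ = 1.73×10⁻²² A²
I_n = √(1.73×10⁻²²) = 1.31×10⁻¹¹ A = 13.1 pA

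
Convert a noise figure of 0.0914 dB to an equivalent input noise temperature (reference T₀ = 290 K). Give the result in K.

F = 10^(0.0914/10) = 1.02127
T_e = (F − 1)·T₀ = (1.02127 − 1) × 290 = 6.17 K

6.17 K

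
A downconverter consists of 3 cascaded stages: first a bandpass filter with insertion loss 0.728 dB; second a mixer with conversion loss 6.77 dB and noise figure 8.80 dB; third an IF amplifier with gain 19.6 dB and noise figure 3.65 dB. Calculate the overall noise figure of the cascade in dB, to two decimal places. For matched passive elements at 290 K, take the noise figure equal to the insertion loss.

Convert to linear (a loss of L dB is a gain of −L dB): F_i = 10^(NF_i/10), G_i = 10^(G_i,dB/10)
  Stage 1: F_1 = 10^(0.728/10) = 1.182, G_1 = 10^(−0.728/10) = 0.8457
  Stage 2: F_2 = 10^(8.80/10) = 7.586, G_2 = 10^(−6.77/10) = 0.2104
  Stage 3: F_3 = 10^(3.65/10) = 2.317, G_3 = 10^(19.6/10) = 91.20
Friis cascade:
  F = 1.182 + (7.586 − 1)/0.8457 + (2.317 − 1)/0.1779 = 16.37
NF = 10 log₁₀(16.37) = 12.14 dB

12.14 dB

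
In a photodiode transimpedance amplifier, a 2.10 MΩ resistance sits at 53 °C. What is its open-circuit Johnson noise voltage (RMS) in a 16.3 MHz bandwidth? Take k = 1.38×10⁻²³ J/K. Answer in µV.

T = 53 °C + 273.15 = 326.15 K
V_n = √(4kTRB)
4kTRB = 4 × 1.38×10⁻²³ × 326.15 × 2.10×10⁶ × 1.63×10⁷ = 6.16×10⁻⁷ V²
V_n = √(6.16×10⁻⁷) = 7.85×10⁻⁴ V = 785 µV

785 µV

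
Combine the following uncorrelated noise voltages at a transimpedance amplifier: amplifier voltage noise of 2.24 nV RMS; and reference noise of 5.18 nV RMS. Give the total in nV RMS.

Uncorrelated sources add in power (mean-square): V_tot = √(ΣV_i²)
V_tot = √[(2.24×10⁻⁹)² + (5.18×10⁻⁹)²] = 5.64×10⁻⁹ V = 5.64 nV

5.64 nV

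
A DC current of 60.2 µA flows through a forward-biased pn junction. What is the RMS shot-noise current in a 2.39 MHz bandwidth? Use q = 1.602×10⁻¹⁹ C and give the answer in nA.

6.79 nA

I_n = √(2qI·B)
2qI·B = 2 × 1.602×10⁻¹⁹ × 6.02×10⁻⁵ × 2.39×10⁶ = 4.61×10⁻¹⁷ A²
I_n = √(4.61×10⁻¹⁷) = 6.79×10⁻⁹ A = 6.79 nA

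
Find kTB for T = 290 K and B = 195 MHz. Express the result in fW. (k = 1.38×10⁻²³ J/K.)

P_n = kTB = 1.38×10⁻²³ × 290 × 1.95×10⁸ = 7.80×10⁻¹³ W = 780 fW

780 fW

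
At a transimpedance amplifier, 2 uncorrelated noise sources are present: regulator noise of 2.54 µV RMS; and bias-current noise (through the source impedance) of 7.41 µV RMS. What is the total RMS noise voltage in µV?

7.83 µV

Uncorrelated sources add in power (mean-square): V_tot = √(ΣV_i²)
V_tot = √[(2.54×10⁻⁶)² + (7.41×10⁻⁶)²] = 7.83×10⁻⁶ V = 7.83 µV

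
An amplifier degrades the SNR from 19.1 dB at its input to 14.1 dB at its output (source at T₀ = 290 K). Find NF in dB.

NF (dB) = SNR_in(dB) − SNR_out(dB) when the source is at T₀
NF = 19.1 − 14.1 = 5.0 dB

5.0 dB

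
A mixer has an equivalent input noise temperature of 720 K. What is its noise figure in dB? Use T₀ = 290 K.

F = 1 + T_e/T₀ = 1 + 720/290 = 3.48276
NF = 10 log₁₀(3.48276) = 5.42 dB

5.42 dB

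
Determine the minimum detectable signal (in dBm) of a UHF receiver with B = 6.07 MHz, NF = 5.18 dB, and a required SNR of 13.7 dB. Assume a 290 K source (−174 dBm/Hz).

Sensitivity = −174 + 10 log₁₀(B) + NF + SNR_min
= −174 + 67.83 + 5.18 + 13.7
= −87.29 dBm → −87.3 dBm

−87.3 dBm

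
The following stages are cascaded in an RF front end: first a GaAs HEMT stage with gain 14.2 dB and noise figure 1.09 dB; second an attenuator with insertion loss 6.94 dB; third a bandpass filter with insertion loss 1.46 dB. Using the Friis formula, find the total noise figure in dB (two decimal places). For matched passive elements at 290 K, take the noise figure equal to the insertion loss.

Convert to linear (a loss of L dB is a gain of −L dB): F_i = 10^(NF_i/10), G_i = 10^(G_i,dB/10)
  Stage 1: F_1 = 10^(1.09/10) = 1.285, G_1 = 10^(14.2/10) = 26.30
  Stage 2: F_2 = 10^(6.94/10) = 4.943, G_2 = 10^(−6.94/10) = 0.2023
  Stage 3: F_3 = 10^(1.46/10) = 1.400, G_3 = 10^(−1.46/10) = 0.7145
Friis cascade:
  F = 1.285 + (4.943 − 1)/26.30 + (1.400 − 1)/5.321 = 1.510
NF = 10 log₁₀(1.510) = 1.79 dB

1.79 dB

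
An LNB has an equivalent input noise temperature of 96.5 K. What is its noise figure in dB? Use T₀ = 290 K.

F = 1 + T_e/T₀ = 1 + 96.5/290 = 1.33276
NF = 10 log₁₀(1.33276) = 1.25 dB

1.25 dB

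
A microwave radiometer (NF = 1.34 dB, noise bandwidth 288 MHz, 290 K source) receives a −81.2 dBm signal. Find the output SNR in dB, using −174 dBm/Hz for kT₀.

6.9 dB

Noise floor: N = −174 + 10 log₁₀(B) + NF
10 log₁₀(2.88×10⁸) = 84.59 dB
N = −174 + 84.59 + 1.34 = −88.07 dBm
SNR = P_sig − N = −81.2 − (−88.07) = 6.87 dB → 6.9 dB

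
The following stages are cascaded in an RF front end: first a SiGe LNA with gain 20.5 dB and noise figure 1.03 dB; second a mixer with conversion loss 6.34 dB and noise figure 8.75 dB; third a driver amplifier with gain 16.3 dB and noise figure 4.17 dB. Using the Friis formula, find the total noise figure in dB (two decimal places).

1.42 dB

Convert to linear (a loss of L dB is a gain of −L dB): F_i = 10^(NF_i/10), G_i = 10^(G_i,dB/10)
  Stage 1: F_1 = 10^(1.03/10) = 1.268, G_1 = 10^(20.5/10) = 112.2
  Stage 2: F_2 = 10^(8.75/10) = 7.499, G_2 = 10^(−6.34/10) = 0.2323
  Stage 3: F_3 = 10^(4.17/10) = 2.612, G_3 = 10^(16.3/10) = 42.66
Friis cascade:
  F = 1.268 + (7.499 − 1)/112.2 + (2.612 − 1)/26.06 = 1.387
NF = 10 log₁₀(1.387) = 1.42 dB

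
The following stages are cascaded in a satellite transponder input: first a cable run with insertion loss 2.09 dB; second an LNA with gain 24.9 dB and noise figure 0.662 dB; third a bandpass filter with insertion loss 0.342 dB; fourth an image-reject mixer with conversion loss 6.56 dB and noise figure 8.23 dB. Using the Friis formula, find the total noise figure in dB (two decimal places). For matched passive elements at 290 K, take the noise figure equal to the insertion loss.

2.83 dB

Convert to linear (a loss of L dB is a gain of −L dB): F_i = 10^(NF_i/10), G_i = 10^(G_i,dB/10)
  Stage 1: F_1 = 10^(2.09/10) = 1.618, G_1 = 10^(−2.09/10) = 0.6180
  Stage 2: F_2 = 10^(0.662/10) = 1.165, G_2 = 10^(24.9/10) = 309.0
  Stage 3: F_3 = 10^(0.342/10) = 1.082, G_3 = 10^(−0.342/10) = 0.9243
  Stage 4: F_4 = 10^(8.23/10) = 6.653, G_4 = 10^(−6.56/10) = 0.2208
Friis cascade:
  F = 1.618 + (1.165 − 1)/0.6180 + (1.082 − 1)/191.0 + (6.653 − 1)/176.5 = 1.917
NF = 10 log₁₀(1.917) = 2.83 dB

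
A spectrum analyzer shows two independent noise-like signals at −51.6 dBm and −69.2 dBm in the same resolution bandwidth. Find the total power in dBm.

Convert to linear, add, convert back:
P₁ = 6.92×10⁻⁹ W, P₂ = 1.20×10⁻¹⁰ W
P_tot = 7.04×10⁻⁹ W → 10 log₁₀(P_tot / 10⁻³) = −51.5 dBm

−51.5 dBm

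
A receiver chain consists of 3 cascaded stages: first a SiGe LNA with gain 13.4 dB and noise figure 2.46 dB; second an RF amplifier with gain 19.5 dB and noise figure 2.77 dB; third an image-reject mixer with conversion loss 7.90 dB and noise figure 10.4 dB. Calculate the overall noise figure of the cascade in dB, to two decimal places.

2.57 dB

Convert to linear (a loss of L dB is a gain of −L dB): F_i = 10^(NF_i/10), G_i = 10^(G_i,dB/10)
  Stage 1: F_1 = 10^(2.46/10) = 1.762, G_1 = 10^(13.4/10) = 21.88
  Stage 2: F_2 = 10^(2.77/10) = 1.892, G_2 = 10^(19.5/10) = 89.13
  Stage 3: F_3 = 10^(10.4/10) = 10.96, G_3 = 10^(−7.90/10) = 0.1622
Friis cascade:
  F = 1.762 + (1.892 − 1)/21.88 + (10.96 − 1)/1950 = 1.808
NF = 10 log₁₀(1.808) = 2.57 dB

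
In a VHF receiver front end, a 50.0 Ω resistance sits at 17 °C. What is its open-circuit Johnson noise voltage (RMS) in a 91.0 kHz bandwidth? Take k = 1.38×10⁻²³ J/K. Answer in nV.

T = 17 °C + 273.15 = 290.15 K
V_n = √(4kTRB)
4kTRB = 4 × 1.38×10⁻²³ × 290.15 × 5.00×10¹ × 9.10×10⁴ = 7.29×10⁻¹⁴ V²
V_n = √(7.29×10⁻¹⁴) = 2.70×10⁻⁷ V = 270 nV

270 nV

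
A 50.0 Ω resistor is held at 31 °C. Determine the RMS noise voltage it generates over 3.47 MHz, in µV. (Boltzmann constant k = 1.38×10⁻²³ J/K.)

1.71 µV

T = 31 °C + 273.15 = 304.15 K
V_n = √(4kTRB)
4kTRB = 4 × 1.38×10⁻²³ × 304.15 × 5.00×10¹ × 3.47×10⁶ = 2.91×10⁻¹² V²
V_n = √(2.91×10⁻¹²) = 1.71×10⁻⁶ V = 1.71 µV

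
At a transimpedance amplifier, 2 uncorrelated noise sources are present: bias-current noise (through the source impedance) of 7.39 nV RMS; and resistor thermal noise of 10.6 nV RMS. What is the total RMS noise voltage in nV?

12.9 nV

Uncorrelated sources add in power (mean-square): V_tot = √(ΣV_i²)
V_tot = √[(7.39×10⁻⁹)² + (1.06×10⁻⁸)²] = 1.29×10⁻⁸ V = 12.9 nV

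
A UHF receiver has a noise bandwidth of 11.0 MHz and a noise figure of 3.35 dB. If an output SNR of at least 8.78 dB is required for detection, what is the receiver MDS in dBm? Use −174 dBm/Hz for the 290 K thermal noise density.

Sensitivity = −174 + 10 log₁₀(B) + NF + SNR_min
= −174 + 70.41 + 3.35 + 8.78
= −91.46 dBm → −91.5 dBm

−91.5 dBm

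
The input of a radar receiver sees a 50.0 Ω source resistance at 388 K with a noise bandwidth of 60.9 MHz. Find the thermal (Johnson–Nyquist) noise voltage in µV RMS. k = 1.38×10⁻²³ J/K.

V_n = √(4kTRB)
4kTRB = 4 × 1.38×10⁻²³ × 388 × 5.00×10¹ × 6.09×10⁷ = 6.52×10⁻¹¹ V²
V_n = √(6.52×10⁻¹¹) = 8.08×10⁻⁶ V = 8.08 µV

8.08 µV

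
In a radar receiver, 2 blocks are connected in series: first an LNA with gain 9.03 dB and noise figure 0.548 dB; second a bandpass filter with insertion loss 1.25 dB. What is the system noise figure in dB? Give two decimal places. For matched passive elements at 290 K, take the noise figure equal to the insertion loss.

0.70 dB

Convert to linear (a loss of L dB is a gain of −L dB): F_i = 10^(NF_i/10), G_i = 10^(G_i,dB/10)
  Stage 1: F_1 = 10^(0.548/10) = 1.134, G_1 = 10^(9.03/10) = 7.998
  Stage 2: F_2 = 10^(1.25/10) = 1.334, G_2 = 10^(−1.25/10) = 0.7499
Friis cascade:
  F = 1.134 + (1.334 − 1)/7.998 = 1.176
NF = 10 log₁₀(1.176) = 0.70 dB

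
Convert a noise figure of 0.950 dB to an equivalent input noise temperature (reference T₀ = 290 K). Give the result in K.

F = 10^(0.950/10) = 1.24451
T_e = (F − 1)·T₀ = (1.24451 − 1) × 290 = 70.9 K

70.9 K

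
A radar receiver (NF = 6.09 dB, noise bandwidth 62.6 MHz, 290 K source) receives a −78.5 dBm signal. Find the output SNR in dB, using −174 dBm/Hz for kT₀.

Noise floor: N = −174 + 10 log₁₀(B) + NF
10 log₁₀(6.26×10⁷) = 77.97 dB
N = −174 + 77.97 + 6.09 = −89.94 dBm
SNR = P_sig − N = −78.5 − (−89.94) = 11.44 dB → 11.4 dB

11.4 dB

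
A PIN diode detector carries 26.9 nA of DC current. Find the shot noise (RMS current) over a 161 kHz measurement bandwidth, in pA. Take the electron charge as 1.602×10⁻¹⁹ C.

I_n = √(2qI·B)
2qI·B = 2 × 1.602×10⁻¹⁹ × 2.69×10⁻⁸ × 1.61×10⁵ = 1.39×10⁻²¹ A²
I_n = √(1.39×10⁻²¹) = 3.73×10⁻¹¹ A = 37.3 pA

37.3 pA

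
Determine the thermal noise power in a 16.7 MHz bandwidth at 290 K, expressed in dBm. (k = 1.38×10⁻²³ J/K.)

−101.8 dBm

P_n = kTB = 1.38×10⁻²³ × 290 × 1.67×10⁷ = 6.68×10⁻¹⁴ W
In dBm: 10 log₁₀(6.68×10⁻¹⁴ / 10⁻³) = −101.8 dBm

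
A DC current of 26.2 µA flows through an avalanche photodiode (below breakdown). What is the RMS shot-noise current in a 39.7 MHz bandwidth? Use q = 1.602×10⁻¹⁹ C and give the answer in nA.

I_n = √(2qI·B)
2qI·B = 2 × 1.602×10⁻¹⁹ × 2.62×10⁻⁵ × 3.97×10⁷ = 3.33×10⁻¹⁶ A²
I_n = √(3.33×10⁻¹⁶) = 1.83×10⁻⁸ A = 18.3 nA

18.3 nA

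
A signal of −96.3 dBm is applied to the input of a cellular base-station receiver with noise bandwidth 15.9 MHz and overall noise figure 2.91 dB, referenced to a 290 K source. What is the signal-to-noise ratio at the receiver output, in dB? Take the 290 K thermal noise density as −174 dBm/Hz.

2.8 dB

Noise floor: N = −174 + 10 log₁₀(B) + NF
10 log₁₀(1.59×10⁷) = 72.01 dB
N = −174 + 72.01 + 2.91 = −99.08 dBm
SNR = P_sig − N = −96.3 − (−99.08) = 2.78 dB → 2.8 dB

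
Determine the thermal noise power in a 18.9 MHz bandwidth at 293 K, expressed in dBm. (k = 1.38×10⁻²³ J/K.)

−101.2 dBm

P_n = kTB = 1.38×10⁻²³ × 293 × 1.89×10⁷ = 7.64×10⁻¹⁴ W
In dBm: 10 log₁₀(7.64×10⁻¹⁴ / 10⁻³) = −101.2 dBm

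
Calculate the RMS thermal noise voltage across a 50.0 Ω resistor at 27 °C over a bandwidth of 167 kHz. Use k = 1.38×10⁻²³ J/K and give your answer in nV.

T = 27 °C + 273.15 = 300.15 K
V_n = √(4kTRB)
4kTRB = 4 × 1.38×10⁻²³ × 300.15 × 5.00×10¹ × 1.67×10⁵ = 1.38×10⁻¹³ V²
V_n = √(1.38×10⁻¹³) = 3.72×10⁻⁷ V = 372 nV

372 nV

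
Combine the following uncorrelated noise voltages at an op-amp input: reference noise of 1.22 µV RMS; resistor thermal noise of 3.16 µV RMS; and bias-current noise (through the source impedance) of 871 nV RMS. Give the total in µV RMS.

Uncorrelated sources add in power (mean-square): V_tot = √(ΣV_i²)
V_tot = √[(1.22×10⁻⁶)² + (3.16×10⁻⁶)² + (8.71×10⁻⁷)²] = 3.50×10⁻⁶ V = 3.50 µV

3.50 µV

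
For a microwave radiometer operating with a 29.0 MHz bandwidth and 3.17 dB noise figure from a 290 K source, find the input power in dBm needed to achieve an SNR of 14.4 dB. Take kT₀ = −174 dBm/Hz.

−81.8 dBm

Sensitivity = −174 + 10 log₁₀(B) + NF + SNR_min
= −174 + 74.62 + 3.17 + 14.4
= −81.81 dBm → −81.8 dBm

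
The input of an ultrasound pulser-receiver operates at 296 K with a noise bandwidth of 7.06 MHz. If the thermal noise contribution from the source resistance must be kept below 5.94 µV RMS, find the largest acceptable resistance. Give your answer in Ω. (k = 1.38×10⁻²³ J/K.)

306 Ω

Johnson–Nyquist: V_n = √(4kTRB) ⇒ R = V_n² / (4kTB)
4kTB = 4 × 1.38×10⁻²³ × 296 × 7.06×10⁶ = 1.15×10⁻¹³
R = (5.94×10⁻⁶)² / 1.15×10⁻¹³ = 3.06×10² Ω = 306 Ω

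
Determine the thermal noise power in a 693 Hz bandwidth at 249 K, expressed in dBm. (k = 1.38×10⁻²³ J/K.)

P_n = kTB = 1.38×10⁻²³ × 249 × 6.93×10² = 2.38×10⁻¹⁸ W
In dBm: 10 log₁₀(2.38×10⁻¹⁸ / 10⁻³) = −146.2 dBm

−146.2 dBm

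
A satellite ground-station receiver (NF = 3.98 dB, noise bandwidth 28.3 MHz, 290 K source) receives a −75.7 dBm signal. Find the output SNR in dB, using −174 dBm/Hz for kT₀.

19.8 dB

Noise floor: N = −174 + 10 log₁₀(B) + NF
10 log₁₀(2.83×10⁷) = 74.52 dB
N = −174 + 74.52 + 3.98 = −95.50 dBm
SNR = P_sig − N = −75.7 − (−95.50) = 19.80 dB → 19.8 dB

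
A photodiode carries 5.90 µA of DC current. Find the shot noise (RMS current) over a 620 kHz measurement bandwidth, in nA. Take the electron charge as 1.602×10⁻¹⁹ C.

1.08 nA

I_n = √(2qI·B)
2qI·B = 2 × 1.602×10⁻¹⁹ × 5.90×10⁻⁶ × 6.20×10⁵ = 1.17×10⁻¹⁸ A²
I_n = √(1.17×10⁻¹⁸) = 1.08×10⁻⁹ A = 1.08 nA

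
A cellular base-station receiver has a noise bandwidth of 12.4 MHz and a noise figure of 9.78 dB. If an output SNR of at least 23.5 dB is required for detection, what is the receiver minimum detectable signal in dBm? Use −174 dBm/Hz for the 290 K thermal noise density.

Sensitivity = −174 + 10 log₁₀(B) + NF + SNR_min
= −174 + 70.93 + 9.78 + 23.5
= −69.79 dBm → −69.8 dBm

−69.8 dBm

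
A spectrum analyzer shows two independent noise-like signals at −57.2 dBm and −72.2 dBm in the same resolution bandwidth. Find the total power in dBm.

−57.1 dBm

Convert to linear, add, convert back:
P₁ = 1.91×10⁻⁹ W, P₂ = 6.03×10⁻¹¹ W
P_tot = 1.97×10⁻⁹ W → 10 log₁₀(P_tot / 10⁻³) = −57.1 dBm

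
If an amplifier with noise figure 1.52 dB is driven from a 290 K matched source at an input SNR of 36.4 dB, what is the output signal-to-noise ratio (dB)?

34.88 dB

By definition F = SNR_in/SNR_out, so in dB: SNR_out = SNR_in − NF
SNR_out = 36.4 − 1.52 = 34.88 dB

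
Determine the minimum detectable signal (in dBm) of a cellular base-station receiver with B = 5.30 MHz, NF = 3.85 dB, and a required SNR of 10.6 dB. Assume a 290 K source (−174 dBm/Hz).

Sensitivity = −174 + 10 log₁₀(B) + NF + SNR_min
= −174 + 67.24 + 3.85 + 10.6
= −92.31 dBm → −92.3 dBm

−92.3 dBm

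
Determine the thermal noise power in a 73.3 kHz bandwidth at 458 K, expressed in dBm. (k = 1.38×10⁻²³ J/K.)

P_n = kTB = 1.38×10⁻²³ × 458 × 7.33×10⁴ = 4.63×10⁻¹⁶ W
In dBm: 10 log₁₀(4.63×10⁻¹⁶ / 10⁻³) = −123.3 dBm

−123.3 dBm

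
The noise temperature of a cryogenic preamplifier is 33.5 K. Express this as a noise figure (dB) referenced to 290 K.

F = 1 + T_e/T₀ = 1 + 33.5/290 = 1.11552
NF = 10 log₁₀(1.11552) = 0.475 dB

0.475 dB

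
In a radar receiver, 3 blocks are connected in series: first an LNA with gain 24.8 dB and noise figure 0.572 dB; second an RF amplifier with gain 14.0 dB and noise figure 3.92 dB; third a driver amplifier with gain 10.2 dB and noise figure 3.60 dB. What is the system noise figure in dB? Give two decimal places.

Convert to linear (a loss of L dB is a gain of −L dB): F_i = 10^(NF_i/10), G_i = 10^(G_i,dB/10)
  Stage 1: F_1 = 10^(0.572/10) = 1.141, G_1 = 10^(24.8/10) = 302.0
  Stage 2: F_2 = 10^(3.92/10) = 2.466, G_2 = 10^(14.0/10) = 25.12
  Stage 3: F_3 = 10^(3.60/10) = 2.291, G_3 = 10^(10.2/10) = 10.47
Friis cascade:
  F = 1.141 + (2.466 − 1)/302.0 + (2.291 − 1)/7586 = 1.146
NF = 10 log₁₀(1.146) = 0.59 dB

0.59 dB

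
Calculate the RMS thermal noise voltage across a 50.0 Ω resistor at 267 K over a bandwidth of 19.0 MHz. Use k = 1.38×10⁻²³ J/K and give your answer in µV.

V_n = √(4kTRB)
4kTRB = 4 × 1.38×10⁻²³ × 267 × 5.00×10¹ × 1.90×10⁷ = 1.40×10⁻¹¹ V²
V_n = √(1.40×10⁻¹¹) = 3.74×10⁻⁶ V = 3.74 µV

3.74 µV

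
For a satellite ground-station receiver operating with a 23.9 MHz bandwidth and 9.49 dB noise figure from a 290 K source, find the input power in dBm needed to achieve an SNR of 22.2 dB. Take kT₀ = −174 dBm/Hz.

−68.5 dBm

Sensitivity = −174 + 10 log₁₀(B) + NF + SNR_min
= −174 + 73.78 + 9.49 + 22.2
= −68.53 dBm → −68.5 dBm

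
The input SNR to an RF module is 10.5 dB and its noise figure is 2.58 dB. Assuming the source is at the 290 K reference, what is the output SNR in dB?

By definition F = SNR_in/SNR_out, so in dB: SNR_out = SNR_in − NF
SNR_out = 10.5 − 2.58 = 7.92 dB

7.92 dB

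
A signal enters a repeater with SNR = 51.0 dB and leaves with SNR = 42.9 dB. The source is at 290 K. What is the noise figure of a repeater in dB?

8.1 dB

NF (dB) = SNR_in(dB) − SNR_out(dB) when the source is at T₀
NF = 51.0 − 42.9 = 8.1 dB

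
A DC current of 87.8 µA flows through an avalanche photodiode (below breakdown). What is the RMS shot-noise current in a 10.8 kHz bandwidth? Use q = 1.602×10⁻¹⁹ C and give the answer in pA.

I_n = √(2qI·B)
2qI·B = 2 × 1.602×10⁻¹⁹ × 8.78×10⁻⁵ × 1.08×10⁴ = 3.04×10⁻¹⁹ A²
I_n = √(3.04×10⁻¹⁹) = 5.51×10⁻¹⁰ A = 551 pA

551 pA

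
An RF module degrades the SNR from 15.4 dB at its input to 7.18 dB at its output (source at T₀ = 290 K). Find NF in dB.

NF (dB) = SNR_in(dB) − SNR_out(dB) when the source is at T₀
NF = 15.4 − 7.18 = 8.22 dB

8.22 dB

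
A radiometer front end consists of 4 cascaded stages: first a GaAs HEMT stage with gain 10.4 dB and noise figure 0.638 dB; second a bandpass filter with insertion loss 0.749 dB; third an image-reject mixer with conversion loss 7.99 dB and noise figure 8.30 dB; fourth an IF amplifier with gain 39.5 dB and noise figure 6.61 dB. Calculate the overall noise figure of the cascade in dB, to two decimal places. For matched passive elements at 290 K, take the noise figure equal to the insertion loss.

6.28 dB

Convert to linear (a loss of L dB is a gain of −L dB): F_i = 10^(NF_i/10), G_i = 10^(G_i,dB/10)
  Stage 1: F_1 = 10^(0.638/10) = 1.158, G_1 = 10^(10.4/10) = 10.96
  Stage 2: F_2 = 10^(0.749/10) = 1.188, G_2 = 10^(−0.749/10) = 0.8416
  Stage 3: F_3 = 10^(8.30/10) = 6.761, G_3 = 10^(−7.99/10) = 0.1589
  Stage 4: F_4 = 10^(6.61/10) = 4.581, G_4 = 10^(39.5/10) = 8913
Friis cascade:
  F = 1.158 + (1.188 − 1)/10.96 + (6.761 − 1)/9.228 + (4.581 − 1)/1.466 = 4.243
NF = 10 log₁₀(4.243) = 6.28 dB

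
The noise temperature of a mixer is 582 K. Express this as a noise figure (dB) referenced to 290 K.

4.78 dB

F = 1 + T_e/T₀ = 1 + 582/290 = 3.0069
NF = 10 log₁₀(3.0069) = 4.78 dB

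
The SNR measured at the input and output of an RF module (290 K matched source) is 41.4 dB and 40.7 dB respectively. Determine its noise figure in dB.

0.7 dB

NF (dB) = SNR_in(dB) − SNR_out(dB) when the source is at T₀
NF = 41.4 − 40.7 = 0.7 dB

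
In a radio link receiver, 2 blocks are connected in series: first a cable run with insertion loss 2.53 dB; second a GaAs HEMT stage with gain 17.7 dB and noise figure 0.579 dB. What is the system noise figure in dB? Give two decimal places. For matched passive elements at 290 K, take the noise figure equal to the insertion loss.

3.11 dB

Convert to linear (a loss of L dB is a gain of −L dB): F_i = 10^(NF_i/10), G_i = 10^(G_i,dB/10)
  Stage 1: F_1 = 10^(2.53/10) = 1.791, G_1 = 10^(−2.53/10) = 0.5585
  Stage 2: F_2 = 10^(0.579/10) = 1.143, G_2 = 10^(17.7/10) = 58.88
Friis cascade:
  F = 1.791 + (1.143 − 1)/0.5585 = 2.046
NF = 10 log₁₀(2.046) = 3.11 dB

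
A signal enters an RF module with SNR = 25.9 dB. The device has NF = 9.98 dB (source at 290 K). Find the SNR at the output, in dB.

By definition F = SNR_in/SNR_out, so in dB: SNR_out = SNR_in − NF
SNR_out = 25.9 − 9.98 = 15.92 dB

15.92 dB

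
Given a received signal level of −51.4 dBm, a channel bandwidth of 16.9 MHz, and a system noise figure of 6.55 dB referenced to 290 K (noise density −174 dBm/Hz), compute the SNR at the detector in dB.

Noise floor: N = −174 + 10 log₁₀(B) + NF
10 log₁₀(1.69×10⁷) = 72.28 dB
N = −174 + 72.28 + 6.55 = −95.17 dBm
SNR = P_sig − N = −51.4 − (−95.17) = 43.77 dB → 43.8 dB

43.8 dB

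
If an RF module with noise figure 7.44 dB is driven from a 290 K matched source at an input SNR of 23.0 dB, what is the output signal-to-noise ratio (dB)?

By definition F = SNR_in/SNR_out, so in dB: SNR_out = SNR_in − NF
SNR_out = 23.0 − 7.44 = 15.56 dB

15.56 dB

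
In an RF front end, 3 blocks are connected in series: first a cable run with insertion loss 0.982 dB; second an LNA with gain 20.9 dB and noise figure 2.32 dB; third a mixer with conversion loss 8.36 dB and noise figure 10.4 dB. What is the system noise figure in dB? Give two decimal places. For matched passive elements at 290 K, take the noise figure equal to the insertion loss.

Convert to linear (a loss of L dB is a gain of −L dB): F_i = 10^(NF_i/10), G_i = 10^(G_i,dB/10)
  Stage 1: F_1 = 10^(0.982/10) = 1.254, G_1 = 10^(−0.982/10) = 0.7976
  Stage 2: F_2 = 10^(2.32/10) = 1.706, G_2 = 10^(20.9/10) = 123.0
  Stage 3: F_3 = 10^(10.4/10) = 10.96, G_3 = 10^(−8.36/10) = 0.1459
Friis cascade:
  F = 1.254 + (1.706 − 1)/0.7976 + (10.96 − 1)/98.13 = 2.240
NF = 10 log₁₀(2.240) = 3.50 dB

3.50 dB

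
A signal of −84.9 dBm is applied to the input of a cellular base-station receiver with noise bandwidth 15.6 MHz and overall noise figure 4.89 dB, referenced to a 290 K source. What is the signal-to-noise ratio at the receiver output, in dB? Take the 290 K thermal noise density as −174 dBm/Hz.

12.3 dB

Noise floor: N = −174 + 10 log₁₀(B) + NF
10 log₁₀(1.56×10⁷) = 71.93 dB
N = −174 + 71.93 + 4.89 = −97.18 dBm
SNR = P_sig − N = −84.9 − (−97.18) = 12.28 dB → 12.3 dB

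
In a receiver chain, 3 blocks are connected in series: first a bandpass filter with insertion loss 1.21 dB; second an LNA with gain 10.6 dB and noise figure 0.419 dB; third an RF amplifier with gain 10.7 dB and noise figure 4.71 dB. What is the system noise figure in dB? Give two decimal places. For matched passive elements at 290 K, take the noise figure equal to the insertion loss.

2.25 dB

Convert to linear (a loss of L dB is a gain of −L dB): F_i = 10^(NF_i/10), G_i = 10^(G_i,dB/10)
  Stage 1: F_1 = 10^(1.21/10) = 1.321, G_1 = 10^(−1.21/10) = 0.7568
  Stage 2: F_2 = 10^(0.419/10) = 1.101, G_2 = 10^(10.6/10) = 11.48
  Stage 3: F_3 = 10^(4.71/10) = 2.958, G_3 = 10^(10.7/10) = 11.75
Friis cascade:
  F = 1.321 + (1.101 − 1)/0.7568 + (2.958 − 1)/8.690 = 1.680
NF = 10 log₁₀(1.680) = 2.25 dB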